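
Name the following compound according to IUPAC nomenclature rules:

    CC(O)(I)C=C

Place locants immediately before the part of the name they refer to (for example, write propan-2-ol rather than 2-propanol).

The longest chain bearing the –OH group and the multiple bond is 4 carbons long (butane).
An alcohol (–OH) is the principal characteristic group, giving the suffix -ol.
There is one C=C double bond, indicated by the ending -ene.
Number the chain so that numbering from this end puts the hydroxyl group at C-2 rather than C-3.
With this numbering: the hydroxyl at C-2; the double bond between C-3 and C-4; an iodo group at C-2.
Putting it together: 2-iodobut-3-en-2-ol.

2-iodobut-3-en-2-ol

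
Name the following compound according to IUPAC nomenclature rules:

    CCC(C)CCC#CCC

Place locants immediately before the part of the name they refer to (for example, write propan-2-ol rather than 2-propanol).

7-methylnon-3-yne

Counting along the main chain through the multiple bond gives 9 carbons: the parent is nonane.
The chain contains a C≡C triple bond, so the unsaturation ending is -yne.
Number the chain so that numbering from this end puts the triple bond at C-3 rather than C-6.
That gives the triple bond between C-3 and C-4; a methyl group at C-7.
The name is 7-methylnon-3-yne.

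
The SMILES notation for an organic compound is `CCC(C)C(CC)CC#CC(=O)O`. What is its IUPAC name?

The longest chain bearing the –COOH group and the multiple bond is 8 carbons long (octane).
A carboxylic acid (terminal –COOH) is the principal characteristic group, giving the suffix -oic acid.
A C≡C triple bond in the chain gives the infix -yne-.
Choose the numbering such that the carboxylic acid carbon is C-1 by definition.
With this numbering: the triple bond between C-2 and C-3; an ethyl group at C-5; a methyl group at C-6.
Substituent prefixes are cited in alphabetical order (multiplying prefixes like di-/tri- are ignored for ordering).
Assembling the pieces gives 5-ethyl-6-methyloct-2-ynoic acid.

5-ethyl-6-methyloct-2-ynoic acid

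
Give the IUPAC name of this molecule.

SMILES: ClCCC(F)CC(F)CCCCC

The longest continuous carbon chain has 10 atoms, so the parent hydride is decane.
Number the chain so that the substituent locant set {1,3,5} is lower than {6,8,10} at the first point of difference.
With this numbering: a chloro group at C-1; fluoro groups at C-3 and C-5.
Substituent prefixes are cited in alphabetical order (multiplying prefixes like di-/tri- are ignored for ordering).
The name is 1-chloro-3,5-difluorodecane.

1-chloro-3,5-difluorodecane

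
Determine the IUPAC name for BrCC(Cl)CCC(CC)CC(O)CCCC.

11-bromo-10-chloro-7-ethylundecan-5-ol

The longest carbon chain that includes the –OH group has 11 carbons, so the parent hydride is undecane.
The principal characteristic group is an alcohol (–OH), named with the suffix -ol.
Number the chain so that numbering from this end puts the hydroxyl group at C-5 rather than C-7.
With this numbering: the hydroxyl at C-5; a bromo group at C-11; a chloro group at C-10; an ethyl group at C-7.
The substituents are ordered alphabetically, ignoring any di-/tri- multipliers.
Putting it together: 11-bromo-10-chloro-7-ethylundecan-5-ol.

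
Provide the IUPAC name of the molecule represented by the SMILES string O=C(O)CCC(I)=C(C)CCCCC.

4-iodo-5-methyldec-4-enoic acid

The longest carbon chain that includes the –COOH group and the multiple bond has 10 carbons, so the parent hydride is decane.
The highest-priority functional group is a carboxylic acid (terminal –COOH), so the name ends in -oic acid.
The chain contains a C=C double bond, so the unsaturation ending is -ene.
Number the chain so that the carboxylic acid carbon is C-1 by definition.
That gives the double bond between C-4 and C-5; an iodo group at C-4; a methyl group at C-5.
Prefixes are listed alphabetically: iodo, methyl.
Putting it together: 4-iodo-5-methyldec-4-enoic acid.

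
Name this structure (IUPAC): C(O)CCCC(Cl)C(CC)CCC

The longest chain bearing the –OH group is 9 carbons long (nonane).
The highest-priority functional group is an alcohol (–OH), so the name ends in -ol.
Choose the numbering such that numbering from this end puts the hydroxyl group at C-1 rather than C-9.
That gives the hydroxyl at C-1; a chloro group at C-5; an ethyl group at C-6.
Prefixes are listed alphabetically: chloro, ethyl.
Putting it together: 5-chloro-6-ethylnonan-1-ol.

5-chloro-6-ethylnonan-1-ol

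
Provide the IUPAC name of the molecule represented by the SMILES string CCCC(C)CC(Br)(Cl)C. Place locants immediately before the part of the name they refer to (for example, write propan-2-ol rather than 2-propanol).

2-bromo-2-chloro-4-methylheptane

The parent chain contains 7 carbons (heptane).
Number the chain so that the substituent locant set {2,2,4} is lower than {4,6,6} at the first point of difference.
That gives a bromo group at C-2; a chloro group at C-2; a methyl group at C-4.
Prefixes are listed alphabetically: bromo, chloro, methyl.
The name is 2-bromo-2-chloro-4-methylheptane.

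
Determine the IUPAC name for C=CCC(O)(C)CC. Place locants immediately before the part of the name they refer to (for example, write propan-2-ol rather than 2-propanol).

3-methylhex-5-en-3-ol

The longest carbon chain that includes the –OH group and the multiple bond has 6 carbons, so the parent hydride is hexane.
The highest-priority functional group is an alcohol (–OH), so the name ends in -ol.
There is one C=C double bond, indicated by the ending -ene.
Number the chain so that numbering from this end puts the hydroxyl group at C-3 rather than C-4.
This places the hydroxyl at C-3; the double bond between C-5 and C-6; a methyl group at C-3.
The name is 3-methylhex-5-en-3-ol.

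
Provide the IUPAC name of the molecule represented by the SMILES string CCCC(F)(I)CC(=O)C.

Counting along the main chain through the carbonyl gives 7 carbons: the parent is heptane.
The principal characteristic group is a ketone (C=O on an internal carbon), named with the suffix -one.
Number the chain so that numbering from this end puts the carbonyl group at C-2 rather than C-6.
This places the carbonyl at C-2; a fluoro group at C-4; an iodo group at C-4.
Prefixes are listed alphabetically: fluoro, iodo.
Putting it together: 4-fluoro-4-iodoheptan-2-one.

4-fluoro-4-iodoheptan-2-one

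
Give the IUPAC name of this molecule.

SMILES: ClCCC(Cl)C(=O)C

The longest chain bearing the carbonyl is 5 carbons long (pentane).
The highest-priority functional group is a ketone (C=O on an internal carbon), so the name ends in -one.
The numbering direction is chosen so that numbering from this end puts the carbonyl group at C-2 rather than C-4.
This places the carbonyl at C-2; chloro groups at C-3 and C-5.
Putting it together: 3,5-dichloropentan-2-one.

3,5-dichloropentan-2-one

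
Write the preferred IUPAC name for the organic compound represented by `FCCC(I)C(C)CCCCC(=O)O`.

The longest carbon chain that includes the –COOH group has 9 carbons, so the parent hydride is nonane.
The highest-priority functional group is a carboxylic acid (terminal –COOH), so the name ends in -oic acid.
Choose the numbering such that the carboxylic acid carbon is C-1 by definition.
This places a fluoro group at C-9; an iodo group at C-7; a methyl group at C-6.
Prefixes are listed alphabetically: fluoro, iodo, methyl.
Assembling the pieces gives 9-fluoro-7-iodo-6-methylnonanoic acid.

9-fluoro-7-iodo-6-methylnonanoic acid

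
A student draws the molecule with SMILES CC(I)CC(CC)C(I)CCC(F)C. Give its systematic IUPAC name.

The longest continuous carbon chain has 9 atoms, so the parent hydride is nonane.
The numbering direction is chosen so that the substituent locant set {2,4,5,8} is lower than {2,5,6,8} at the first point of difference.
With this numbering: an ethyl group at C-4; a fluoro group at C-8; iodo groups at C-2 and C-5.
Prefixes are listed alphabetically: ethyl, fluoro, iodo.
Putting it together: 4-ethyl-8-fluoro-2,5-diiodononane.

4-ethyl-8-fluoro-2,5-diiodononane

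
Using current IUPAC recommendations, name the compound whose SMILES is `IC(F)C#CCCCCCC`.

Counting along the main chain through the multiple bond gives 9 carbons: the parent is nonane.
The chain contains a C≡C triple bond, so the unsaturation ending is -yne.
Choose the numbering such that numbering from this end puts the triple bond at C-2 rather than C-7.
That gives the triple bond between C-2 and C-3; a fluoro group at C-1; an iodo group at C-1.
Prefixes are listed alphabetically: fluoro, iodo.
Putting it together: 1-fluoro-1-iodonon-2-yne.

1-fluoro-1-iodonon-2-yne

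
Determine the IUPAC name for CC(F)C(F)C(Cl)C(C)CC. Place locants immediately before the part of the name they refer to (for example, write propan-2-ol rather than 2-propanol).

4-chloro-2,3-difluoro-5-methylheptane

The parent chain contains 7 carbons (heptane).
The numbering direction is chosen so that the substituent locant set {2,3,4,5} is lower than {3,4,5,6} at the first point of difference.
That gives a chloro group at C-4; fluoro groups at C-2 and C-3; a methyl group at C-5.
Prefixes are listed alphabetically: chloro, fluoro, methyl.
Assembling the pieces gives 4-chloro-2,3-difluoro-5-methylheptane.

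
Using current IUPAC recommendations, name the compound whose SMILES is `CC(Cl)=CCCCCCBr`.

8-bromo-2-chlorooct-2-ene

The longest carbon chain that includes the multiple bond has 8 carbons, so the parent hydride is octane.
There is one C=C double bond, indicated by the ending -ene.
Number the chain so that numbering from this end puts the double bond at C-2 rather than C-6.
This places the double bond between C-2 and C-3; a bromo group at C-8; a chloro group at C-2.
Prefixes are listed alphabetically: bromo, chloro.
Assembling the pieces gives 8-bromo-2-chlorooct-2-ene.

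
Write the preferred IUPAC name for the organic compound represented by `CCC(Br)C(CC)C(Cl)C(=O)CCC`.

7-bromo-5-chloro-6-ethylnonan-4-one

The longest carbon chain that includes the carbonyl has 9 carbons, so the parent hydride is nonane.
A ketone (C=O on an internal carbon) is the principal characteristic group, giving the suffix -one.
The numbering direction is chosen so that numbering from this end puts the carbonyl group at C-4 rather than C-6.
That gives the carbonyl at C-4; a bromo group at C-7; a chloro group at C-5; an ethyl group at C-6.
Substituent prefixes are cited in alphabetical order (multiplying prefixes like di-/tri- are ignored for ordering).
Assembling the pieces gives 7-bromo-5-chloro-6-ethylnonan-4-one.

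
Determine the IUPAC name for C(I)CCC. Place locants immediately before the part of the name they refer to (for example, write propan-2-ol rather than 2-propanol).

The parent chain contains 4 carbons (butane).
Number the chain so that the substituent locant set {1} is lower than {4} at the first point of difference.
This places an iodo group at C-1.
The name is 1-iodobutane.

1-iodobutane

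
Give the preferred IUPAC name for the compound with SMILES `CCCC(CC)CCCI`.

The longest continuous carbon chain has 7 atoms, so the parent hydride is heptane.
Choose the numbering such that the substituent locant set {1,4} is lower than {4,7} at the first point of difference.
This places an ethyl group at C-4; an iodo group at C-1.
Prefixes are listed alphabetically: ethyl, iodo.
Putting it together: 4-ethyl-1-iodoheptane.

4-ethyl-1-iodoheptane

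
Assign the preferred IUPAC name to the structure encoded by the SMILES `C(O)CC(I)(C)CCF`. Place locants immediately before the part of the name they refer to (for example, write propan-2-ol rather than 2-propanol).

5-fluoro-3-iodo-3-methylpentan-1-ol

The longest chain bearing the –OH group is 5 carbons long (pentane).
An alcohol (–OH) is the principal characteristic group, giving the suffix -ol.
The numbering direction is chosen so that numbering from this end puts the hydroxyl group at C-1 rather than C-5.
With this numbering: the hydroxyl at C-1; a fluoro group at C-5; an iodo group at C-3; a methyl group at C-3.
Prefixes are listed alphabetically: fluoro, iodo, methyl.
The name is 5-fluoro-3-iodo-3-methylpentan-1-ol.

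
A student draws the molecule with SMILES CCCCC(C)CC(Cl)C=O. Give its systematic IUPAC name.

The longest chain bearing the –CHO group is 8 carbons long (octane).
The principal characteristic group is an aldehyde (terminal –CHO), named with the suffix -al.
Choose the numbering such that the aldehyde carbon is C-1 by definition.
With this numbering: a chloro group at C-2; a methyl group at C-4.
Prefixes are listed alphabetically: chloro, methyl.
Assembling the pieces gives 2-chloro-4-methyloctanal.

2-chloro-4-methyloctanal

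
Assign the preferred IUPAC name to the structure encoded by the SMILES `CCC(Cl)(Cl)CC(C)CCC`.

3,3-dichloro-5-methyloctane

The longest continuous carbon chain has 8 atoms, so the parent hydride is octane.
Number the chain so that the substituent locant set {3,3,5} is lower than {4,6,6} at the first point of difference.
That gives two chloro groups at C-3; a methyl group at C-5.
The substituents are ordered alphabetically, ignoring any di-/tri- multipliers.
Assembling the pieces gives 3,3-dichloro-5-methyloctane.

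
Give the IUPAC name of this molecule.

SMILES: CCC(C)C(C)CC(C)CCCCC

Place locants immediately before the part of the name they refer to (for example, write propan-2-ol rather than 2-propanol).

The longest carbon chain is 11 atoms: the parent is undecane.
Choose the numbering such that the substituent locant set {3,4,6} is lower than {6,8,9} at the first point of difference.
With this numbering: methyl groups at C-3 and C-4 and C-6.
Assembling the pieces gives 3,4,6-trimethylundecane.

3,4,6-trimethylundecane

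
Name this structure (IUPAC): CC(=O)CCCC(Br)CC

6-bromooctan-2-one

The longest chain bearing the carbonyl is 8 carbons long (octane).
The principal characteristic group is a ketone (C=O on an internal carbon), named with the suffix -one.
Choose the numbering such that numbering from this end puts the carbonyl group at C-2 rather than C-7.
With this numbering: the carbonyl at C-2; a bromo group at C-6.
The name is 6-bromooctan-2-one.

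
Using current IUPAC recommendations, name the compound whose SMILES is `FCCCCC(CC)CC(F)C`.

5-ethyl-1,7-difluorooctane

The longest carbon chain is 8 atoms: the parent is octane.
The numbering direction is chosen so that the substituent locant set {1,5,7} is lower than {2,4,8} at the first point of difference.
This places an ethyl group at C-5; fluoro groups at C-1 and C-7.
The substituents are ordered alphabetically, ignoring any di-/tri- multipliers.
Assembling the pieces gives 5-ethyl-1,7-difluorooctane.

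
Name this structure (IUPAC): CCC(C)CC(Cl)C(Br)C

The longest continuous carbon chain has 7 atoms, so the parent hydride is heptane.
The numbering direction is chosen so that the substituent locant set {2,3,5} is lower than {3,5,6} at the first point of difference.
This places a bromo group at C-2; a chloro group at C-3; a methyl group at C-5.
Substituent prefixes are cited in alphabetical order (multiplying prefixes like di-/tri- are ignored for ordering).
The name is 2-bromo-3-chloro-5-methylheptane.

2-bromo-3-chloro-5-methylheptane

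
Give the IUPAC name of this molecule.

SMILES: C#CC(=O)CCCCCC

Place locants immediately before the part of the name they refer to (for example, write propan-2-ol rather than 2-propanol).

The longest carbon chain that includes the carbonyl and the multiple bond has 9 carbons, so the parent hydride is nonane.
The principal characteristic group is a ketone (C=O on an internal carbon), named with the suffix -one.
There is one C≡C triple bond, indicated by the ending -yne.
Number the chain so that numbering from this end puts the carbonyl group at C-3 rather than C-7.
This places the carbonyl at C-3; the triple bond between C-1 and C-2.
Putting it together: non-1-yn-3-one.

non-1-yn-3-one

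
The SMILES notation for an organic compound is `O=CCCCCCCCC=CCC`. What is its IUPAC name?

Counting along the main chain through the –CHO group and the multiple bond gives 12 carbons: the parent is dodecane.
An aldehyde (terminal –CHO) is the principal characteristic group, giving the suffix -al.
A C=C double bond in the chain gives the infix -ene-.
The numbering direction is chosen so that the aldehyde carbon is C-1 by definition.
With this numbering: the double bond between C-9 and C-10.
Assembling the pieces gives dodec-9-enal.

dodec-9-enal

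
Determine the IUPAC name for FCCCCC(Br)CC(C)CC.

The longest continuous carbon chain has 9 atoms, so the parent hydride is nonane.
The numbering direction is chosen so that the substituent locant set {1,5,7} is lower than {3,5,9} at the first point of difference.
This places a bromo group at C-5; a fluoro group at C-1; a methyl group at C-7.
The substituents are ordered alphabetically, ignoring any di-/tri- multipliers.
Putting it together: 5-bromo-1-fluoro-7-methylnonane.

5-bromo-1-fluoro-7-methylnonane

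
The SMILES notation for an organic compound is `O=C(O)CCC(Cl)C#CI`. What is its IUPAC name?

4-chloro-6-iodohex-5-ynoic acid

Counting along the main chain through the –COOH group and the multiple bond gives 6 carbons: the parent is hexane.
The principal characteristic group is a carboxylic acid (terminal –COOH), named with the suffix -oic acid.
The chain contains a C≡C triple bond, so the unsaturation ending is -yne.
Number the chain so that the carboxylic acid carbon is C-1 by definition.
This places the triple bond between C-5 and C-6; a chloro group at C-4; an iodo group at C-6.
Prefixes are listed alphabetically: chloro, iodo.
The name is 4-chloro-6-iodohex-5-ynoic acid.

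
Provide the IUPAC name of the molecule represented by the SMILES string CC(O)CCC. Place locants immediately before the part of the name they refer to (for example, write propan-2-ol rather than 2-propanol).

The longest carbon chain that includes the –OH group has 5 carbons, so the parent hydride is pentane.
The highest-priority functional group is an alcohol (–OH), so the name ends in -ol.
Number the chain so that numbering from this end puts the hydroxyl group at C-2 rather than C-4.
With this numbering: the hydroxyl at C-2.
Assembling the pieces gives pentan-2-ol.

pentan-2-ol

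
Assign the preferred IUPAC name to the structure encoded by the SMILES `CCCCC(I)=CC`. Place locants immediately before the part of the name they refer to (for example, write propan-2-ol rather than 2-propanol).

The longest chain bearing the multiple bond is 7 carbons long (heptane).
There is one C=C double bond, indicated by the ending -ene.
Choose the numbering such that numbering from this end puts the double bond at C-2 rather than C-5.
With this numbering: the double bond between C-2 and C-3; an iodo group at C-3.
Putting it together: 3-iodohept-2-ene.

3-iodohept-2-ene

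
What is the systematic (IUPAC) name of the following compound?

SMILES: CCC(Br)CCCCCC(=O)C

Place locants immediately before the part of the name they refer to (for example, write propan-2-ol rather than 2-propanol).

8-bromodecan-2-one

Counting along the main chain through the carbonyl gives 10 carbons: the parent is decane.
The principal characteristic group is a ketone (C=O on an internal carbon), named with the suffix -one.
The numbering direction is chosen so that numbering from this end puts the carbonyl group at C-2 rather than C-9.
This places the carbonyl at C-2; a bromo group at C-8.
Assembling the pieces gives 8-bromodecan-2-one.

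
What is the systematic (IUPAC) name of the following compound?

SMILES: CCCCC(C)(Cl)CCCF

The longest carbon chain is 8 atoms: the parent is octane.
Number the chain so that the substituent locant set {1,4,4} is lower than {5,5,8} at the first point of difference.
That gives a chloro group at C-4; a fluoro group at C-1; a methyl group at C-4.
Prefixes are listed alphabetically: chloro, fluoro, methyl.
Putting it together: 4-chloro-1-fluoro-4-methyloctane.

4-chloro-1-fluoro-4-methyloctane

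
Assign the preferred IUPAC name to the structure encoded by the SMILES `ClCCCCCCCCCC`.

1-chlorodecane

The parent chain contains 10 carbons (decane).
The numbering direction is chosen so that the substituent locant set {1} is lower than {10} at the first point of difference.
With this numbering: a chloro group at C-1.
The name is 1-chlorodecane.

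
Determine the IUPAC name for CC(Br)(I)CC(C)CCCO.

6-bromo-6-iodo-4-methylheptan-1-ol

Counting along the main chain through the –OH group gives 7 carbons: the parent is heptane.
The highest-priority functional group is an alcohol (–OH), so the name ends in -ol.
Number the chain so that numbering from this end puts the hydroxyl group at C-1 rather than C-7.
With this numbering: the hydroxyl at C-1; a bromo group at C-6; an iodo group at C-6; a methyl group at C-4.
Prefixes are listed alphabetically: bromo, iodo, methyl.
Putting it together: 6-bromo-6-iodo-4-methylheptan-1-ol.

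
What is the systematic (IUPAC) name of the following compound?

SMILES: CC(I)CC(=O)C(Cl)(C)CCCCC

5-chloro-2-iodo-5-methyldecan-4-one

The longest carbon chain that includes the carbonyl has 10 carbons, so the parent hydride is decane.
A ketone (C=O on an internal carbon) is the principal characteristic group, giving the suffix -one.
Choose the numbering such that numbering from this end puts the carbonyl group at C-4 rather than C-7.
This places the carbonyl at C-4; a chloro group at C-5; an iodo group at C-2; a methyl group at C-5.
Substituent prefixes are cited in alphabetical order (multiplying prefixes like di-/tri- are ignored for ordering).
The name is 5-chloro-2-iodo-5-methyldecan-4-one.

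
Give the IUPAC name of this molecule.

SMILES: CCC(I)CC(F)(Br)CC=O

3-bromo-3-fluoro-5-iodoheptanal

The longest carbon chain that includes the –CHO group has 7 carbons, so the parent hydride is heptane.
The principal characteristic group is an aldehyde (terminal –CHO), named with the suffix -al.
The numbering direction is chosen so that the aldehyde carbon is C-1 by definition.
That gives a bromo group at C-3; a fluoro group at C-3; an iodo group at C-5.
Substituent prefixes are cited in alphabetical order (multiplying prefixes like di-/tri- are ignored for ordering).
The name is 3-bromo-3-fluoro-5-iodoheptanal.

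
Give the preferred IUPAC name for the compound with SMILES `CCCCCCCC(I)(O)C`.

2-iodononan-2-ol

Counting along the main chain through the –OH group gives 9 carbons: the parent is nonane.
The highest-priority functional group is an alcohol (–OH), so the name ends in -ol.
Choose the numbering such that numbering from this end puts the hydroxyl group at C-2 rather than C-8.
With this numbering: the hydroxyl at C-2; an iodo group at C-2.
The name is 2-iodononan-2-ol.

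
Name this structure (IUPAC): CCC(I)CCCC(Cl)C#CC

The longest carbon chain that includes the multiple bond has 10 carbons, so the parent hydride is decane.
A C≡C triple bond in the chain gives the infix -yne-.
Choose the numbering such that numbering from this end puts the triple bond at C-2 rather than C-8.
That gives the triple bond between C-2 and C-3; a chloro group at C-4; an iodo group at C-8.
Substituent prefixes are cited in alphabetical order (multiplying prefixes like di-/tri- are ignored for ordering).
Putting it together: 4-chloro-8-iododec-2-yne.

4-chloro-8-iododec-2-yne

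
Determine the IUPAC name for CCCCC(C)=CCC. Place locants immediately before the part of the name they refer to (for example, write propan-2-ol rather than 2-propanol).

4-methyloct-3-ene

Counting along the main chain through the multiple bond gives 8 carbons: the parent is octane.
A C=C double bond in the chain gives the infix -ene-.
Choose the numbering such that numbering from this end puts the double bond at C-3 rather than C-5.
This places the double bond between C-3 and C-4; a methyl group at C-4.
Assembling the pieces gives 4-methyloct-3-ene.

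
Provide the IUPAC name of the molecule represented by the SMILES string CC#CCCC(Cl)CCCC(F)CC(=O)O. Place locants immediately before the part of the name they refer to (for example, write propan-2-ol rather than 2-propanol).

7-chloro-3-fluorododec-10-ynoic acid

The longest chain bearing the –COOH group and the multiple bond is 12 carbons long (dodecane).
A carboxylic acid (terminal –COOH) is the principal characteristic group, giving the suffix -oic acid.
A C≡C triple bond in the chain gives the infix -yne-.
Number the chain so that the carboxylic acid carbon is C-1 by definition.
This places the triple bond between C-10 and C-11; a chloro group at C-7; a fluoro group at C-3.
Prefixes are listed alphabetically: chloro, fluoro.
Putting it together: 7-chloro-3-fluorododec-10-ynoic acid.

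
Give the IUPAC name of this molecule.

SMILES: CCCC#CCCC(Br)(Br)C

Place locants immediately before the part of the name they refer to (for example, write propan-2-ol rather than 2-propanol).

8,8-dibromonon-4-yne

The longest carbon chain that includes the multiple bond has 9 carbons, so the parent hydride is nonane.
A C≡C triple bond in the chain gives the infix -yne-.
The numbering direction is chosen so that numbering from this end puts the triple bond at C-4 rather than C-5.
This places the triple bond between C-4 and C-5; two bromo groups at C-8.
The name is 8,8-dibromonon-4-yne.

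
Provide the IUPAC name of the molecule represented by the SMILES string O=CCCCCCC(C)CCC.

7-methyldecanal

Counting along the main chain through the –CHO group gives 10 carbons: the parent is decane.
An aldehyde (terminal –CHO) is the principal characteristic group, giving the suffix -al.
The numbering direction is chosen so that the aldehyde carbon is C-1 by definition.
With this numbering: a methyl group at C-7.
The name is 7-methyldecanal.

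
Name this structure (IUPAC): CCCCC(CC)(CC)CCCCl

1-chloro-4,4-diethyloctane

The longest continuous carbon chain has 8 atoms, so the parent hydride is octane.
Number the chain so that the substituent locant set {1,4,4} is lower than {5,5,8} at the first point of difference.
This places a chloro group at C-1; two ethyl groups at C-4.
Prefixes are listed alphabetically: chloro, ethyl.
Assembling the pieces gives 1-chloro-4,4-diethyloctane.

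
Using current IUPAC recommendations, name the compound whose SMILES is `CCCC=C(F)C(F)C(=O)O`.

The longest carbon chain that includes the –COOH group and the multiple bond has 7 carbons, so the parent hydride is heptane.
A carboxylic acid (terminal –COOH) is the principal characteristic group, giving the suffix -oic acid.
The chain contains a C=C double bond, so the unsaturation ending is -ene.
Choose the numbering such that the carboxylic acid carbon is C-1 by definition.
With this numbering: the double bond between C-3 and C-4; fluoro groups at C-2 and C-3.
Putting it together: 2,3-difluorohept-3-enoic acid.

2,3-difluorohept-3-enoic acid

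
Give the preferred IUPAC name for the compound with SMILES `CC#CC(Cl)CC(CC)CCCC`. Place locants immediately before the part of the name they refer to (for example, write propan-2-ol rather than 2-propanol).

The longest carbon chain that includes the multiple bond has 10 carbons, so the parent hydride is decane.
There is one C≡C triple bond, indicated by the ending -yne.
Choose the numbering such that numbering from this end puts the triple bond at C-2 rather than C-8.
With this numbering: the triple bond between C-2 and C-3; a chloro group at C-4; an ethyl group at C-6.
Prefixes are listed alphabetically: chloro, ethyl.
The name is 4-chloro-6-ethyldec-2-yne.

4-chloro-6-ethyldec-2-yne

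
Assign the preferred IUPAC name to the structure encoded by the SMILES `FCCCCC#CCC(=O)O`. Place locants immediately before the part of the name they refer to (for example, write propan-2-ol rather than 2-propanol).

Counting along the main chain through the –COOH group and the multiple bond gives 8 carbons: the parent is octane.
The principal characteristic group is a carboxylic acid (terminal –COOH), named with the suffix -oic acid.
A C≡C triple bond in the chain gives the infix -yne-.
Choose the numbering such that the carboxylic acid carbon is C-1 by definition.
That gives the triple bond between C-3 and C-4; a fluoro group at C-8.
The name is 8-fluorooct-3-ynoic acid.

8-fluorooct-3-ynoic acid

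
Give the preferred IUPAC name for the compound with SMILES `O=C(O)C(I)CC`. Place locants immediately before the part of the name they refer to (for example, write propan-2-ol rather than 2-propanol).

2-iodobutanoic acid

The longest carbon chain that includes the –COOH group has 4 carbons, so the parent hydride is butane.
A carboxylic acid (terminal –COOH) is the principal characteristic group, giving the suffix -oic acid.
Choose the numbering such that the carboxylic acid carbon is C-1 by definition.
That gives an iodo group at C-2.
The name is 2-iodobutanoic acid.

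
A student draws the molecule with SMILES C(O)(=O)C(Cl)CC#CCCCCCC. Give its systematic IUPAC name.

2-chloroundec-4-ynoic acid

The longest carbon chain that includes the –COOH group and the multiple bond has 11 carbons, so the parent hydride is undecane.
The highest-priority functional group is a carboxylic acid (terminal –COOH), so the name ends in -oic acid.
There is one C≡C triple bond, indicated by the ending -yne.
Choose the numbering such that the carboxylic acid carbon is C-1 by definition.
This places the triple bond between C-4 and C-5; a chloro group at C-2.
The name is 2-chloroundec-4-ynoic acid.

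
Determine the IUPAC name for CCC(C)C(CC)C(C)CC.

4-ethyl-3,5-dimethylheptane

The parent chain contains 7 carbons (heptane).
Both numbering directions give the same locant set; either may be used.
This places an ethyl group at C-4; methyl groups at C-3 and C-5.
The substituents are ordered alphabetically, ignoring any di-/tri- multipliers.
Assembling the pieces gives 4-ethyl-3,5-dimethylheptane.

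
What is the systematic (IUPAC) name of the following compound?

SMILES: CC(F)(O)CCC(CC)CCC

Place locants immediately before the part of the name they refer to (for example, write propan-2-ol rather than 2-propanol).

The longest carbon chain that includes the –OH group has 8 carbons, so the parent hydride is octane.
An alcohol (–OH) is the principal characteristic group, giving the suffix -ol.
Choose the numbering such that numbering from this end puts the hydroxyl group at C-2 rather than C-7.
This places the hydroxyl at C-2; an ethyl group at C-5; a fluoro group at C-2.
Prefixes are listed alphabetically: ethyl, fluoro.
The name is 5-ethyl-2-fluorooctan-2-ol.

5-ethyl-2-fluorooctan-2-ol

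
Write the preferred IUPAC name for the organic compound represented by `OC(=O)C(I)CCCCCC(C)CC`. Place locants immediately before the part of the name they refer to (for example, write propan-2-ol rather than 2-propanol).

The longest chain bearing the –COOH group is 10 carbons long (decane).
The highest-priority functional group is a carboxylic acid (terminal –COOH), so the name ends in -oic acid.
Number the chain so that the carboxylic acid carbon is C-1 by definition.
That gives an iodo group at C-2; a methyl group at C-8.
Prefixes are listed alphabetically: iodo, methyl.
The name is 2-iodo-8-methyldecanoic acid.

2-iodo-8-methyldecanoic acid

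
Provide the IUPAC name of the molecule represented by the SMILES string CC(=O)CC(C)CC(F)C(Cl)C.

7-chloro-6-fluoro-4-methyloctan-2-one

Counting along the main chain through the carbonyl gives 8 carbons: the parent is octane.
The highest-priority functional group is a ketone (C=O on an internal carbon), so the name ends in -one.
The numbering direction is chosen so that numbering from this end puts the carbonyl group at C-2 rather than C-7.
That gives the carbonyl at C-2; a chloro group at C-7; a fluoro group at C-6; a methyl group at C-4.
The substituents are ordered alphabetically, ignoring any di-/tri- multipliers.
Assembling the pieces gives 7-chloro-6-fluoro-4-methyloctan-2-one.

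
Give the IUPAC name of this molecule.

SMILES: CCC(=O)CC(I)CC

Counting along the main chain through the carbonyl gives 7 carbons: the parent is heptane.
The highest-priority functional group is a ketone (C=O on an internal carbon), so the name ends in -one.
The numbering direction is chosen so that numbering from this end puts the carbonyl group at C-3 rather than C-5.
This places the carbonyl at C-3; an iodo group at C-5.
Putting it together: 5-iodoheptan-3-one.

5-iodoheptan-3-one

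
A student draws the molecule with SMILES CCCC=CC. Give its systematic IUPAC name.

Counting along the main chain through the multiple bond gives 6 carbons: the parent is hexane.
The chain contains a C=C double bond, so the unsaturation ending is -ene.
Choose the numbering such that numbering from this end puts the double bond at C-2 rather than C-4.
With this numbering: the double bond between C-2 and C-3.
Assembling the pieces gives hex-2-ene.

hex-2-ene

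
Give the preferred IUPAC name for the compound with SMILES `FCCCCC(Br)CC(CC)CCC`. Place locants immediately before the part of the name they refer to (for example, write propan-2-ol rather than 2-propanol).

5-bromo-7-ethyl-1-fluorodecane

The parent chain contains 10 carbons (decane).
The numbering direction is chosen so that the substituent locant set {1,5,7} is lower than {4,6,10} at the first point of difference.
That gives a bromo group at C-5; an ethyl group at C-7; a fluoro group at C-1.
The substituents are ordered alphabetically, ignoring any di-/tri- multipliers.
Assembling the pieces gives 5-bromo-7-ethyl-1-fluorodecane.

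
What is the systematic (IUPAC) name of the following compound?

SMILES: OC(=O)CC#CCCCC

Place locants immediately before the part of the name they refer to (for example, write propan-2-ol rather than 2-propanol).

oct-3-ynoic acid

The longest carbon chain that includes the –COOH group and the multiple bond has 8 carbons, so the parent hydride is octane.
The principal characteristic group is a carboxylic acid (terminal –COOH), named with the suffix -oic acid.
The chain contains a C≡C triple bond, so the unsaturation ending is -yne.
Choose the numbering such that the carboxylic acid carbon is C-1 by definition.
With this numbering: the triple bond between C-3 and C-4.
The name is oct-3-ynoic acid.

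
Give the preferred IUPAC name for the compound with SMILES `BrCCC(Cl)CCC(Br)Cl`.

The longest carbon chain is 6 atoms: the parent is hexane.
Number the chain so that the substituent locant set {1,1,4,6} is lower than {1,3,6,6} at the first point of difference.
With this numbering: bromo groups at C-1 and C-6; chloro groups at C-1 and C-4.
Substituent prefixes are cited in alphabetical order (multiplying prefixes like di-/tri- are ignored for ordering).
Assembling the pieces gives 1,6-dibromo-1,4-dichlorohexane.

1,6-dibromo-1,4-dichlorohexane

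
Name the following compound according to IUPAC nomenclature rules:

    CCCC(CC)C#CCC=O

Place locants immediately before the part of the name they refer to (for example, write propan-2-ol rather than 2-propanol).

5-ethyloct-3-ynal

The longest chain bearing the –CHO group and the multiple bond is 8 carbons long (octane).
An aldehyde (terminal –CHO) is the principal characteristic group, giving the suffix -al.
A C≡C triple bond in the chain gives the infix -yne-.
The numbering direction is chosen so that the aldehyde carbon is C-1 by definition.
That gives the triple bond between C-3 and C-4; an ethyl group at C-5.
The name is 5-ethyloct-3-ynal.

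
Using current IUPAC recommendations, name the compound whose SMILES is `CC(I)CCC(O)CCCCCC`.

2-iodoundecan-5-ol

The longest chain bearing the –OH group is 11 carbons long (undecane).
An alcohol (–OH) is the principal characteristic group, giving the suffix -ol.
The numbering direction is chosen so that numbering from this end puts the hydroxyl group at C-5 rather than C-7.
This places the hydroxyl at C-5; an iodo group at C-2.
Assembling the pieces gives 2-iodoundecan-5-ol.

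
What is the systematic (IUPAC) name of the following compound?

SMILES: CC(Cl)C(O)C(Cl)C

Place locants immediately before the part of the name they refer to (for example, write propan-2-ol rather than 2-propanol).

The longest carbon chain that includes the –OH group has 5 carbons, so the parent hydride is pentane.
The principal characteristic group is an alcohol (–OH), named with the suffix -ol.
The molecule is symmetric, so either numbering direction gives the same locants.
That gives the hydroxyl at C-3; chloro groups at C-2 and C-4.
Assembling the pieces gives 2,4-dichloropentan-3-ol.

2,4-dichloropentan-3-ol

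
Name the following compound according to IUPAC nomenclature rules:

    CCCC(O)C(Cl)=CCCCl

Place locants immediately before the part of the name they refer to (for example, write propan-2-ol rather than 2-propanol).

5,8-dichlorooct-5-en-4-ol

The longest carbon chain that includes the –OH group and the multiple bond has 8 carbons, so the parent hydride is octane.
The highest-priority functional group is an alcohol (–OH), so the name ends in -ol.
There is one C=C double bond, indicated by the ending -ene.
Number the chain so that numbering from this end puts the hydroxyl group at C-4 rather than C-5.
This places the hydroxyl at C-4; the double bond between C-5 and C-6; chloro groups at C-5 and C-8.
Putting it together: 5,8-dichlorooct-5-en-4-ol.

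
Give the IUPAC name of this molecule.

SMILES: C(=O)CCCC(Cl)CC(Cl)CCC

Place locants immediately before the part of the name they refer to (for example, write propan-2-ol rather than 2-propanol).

5,7-dichlorodecanal

Counting along the main chain through the –CHO group gives 10 carbons: the parent is decane.
An aldehyde (terminal –CHO) is the principal characteristic group, giving the suffix -al.
The numbering direction is chosen so that the aldehyde carbon is C-1 by definition.
That gives chloro groups at C-5 and C-7.
Putting it together: 5,7-dichlorodecanal.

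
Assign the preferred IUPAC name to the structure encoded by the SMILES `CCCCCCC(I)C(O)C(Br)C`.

The longest carbon chain that includes the –OH group has 10 carbons, so the parent hydride is decane.
The highest-priority functional group is an alcohol (–OH), so the name ends in -ol.
Number the chain so that numbering from this end puts the hydroxyl group at C-3 rather than C-8.
That gives the hydroxyl at C-3; a bromo group at C-2; an iodo group at C-4.
Substituent prefixes are cited in alphabetical order (multiplying prefixes like di-/tri- are ignored for ordering).
Assembling the pieces gives 2-bromo-4-iododecan-3-ol.

2-bromo-4-iododecan-3-ol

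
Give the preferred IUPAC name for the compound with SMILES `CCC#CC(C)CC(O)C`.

4-methyloct-5-yn-2-ol

The longest chain bearing the –OH group and the multiple bond is 8 carbons long (octane).
The principal characteristic group is an alcohol (–OH), named with the suffix -ol.
A C≡C triple bond in the chain gives the infix -yne-.
Choose the numbering such that numbering from this end puts the hydroxyl group at C-2 rather than C-7.
With this numbering: the hydroxyl at C-2; the triple bond between C-5 and C-6; a methyl group at C-4.
The name is 4-methyloct-5-yn-2-ol.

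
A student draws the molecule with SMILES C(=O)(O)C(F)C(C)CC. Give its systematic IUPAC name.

Counting along the main chain through the –COOH group gives 5 carbons: the parent is pentane.
A carboxylic acid (terminal –COOH) is the principal characteristic group, giving the suffix -oic acid.
Number the chain so that the carboxylic acid carbon is C-1 by definition.
That gives a fluoro group at C-2; a methyl group at C-3.
Prefixes are listed alphabetically: fluoro, methyl.
The name is 2-fluoro-3-methylpentanoic acid.

2-fluoro-3-methylpentanoic acid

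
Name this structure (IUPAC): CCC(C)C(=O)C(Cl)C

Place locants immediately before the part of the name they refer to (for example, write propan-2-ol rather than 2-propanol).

2-chloro-4-methylhexan-3-one

Counting along the main chain through the carbonyl gives 6 carbons: the parent is hexane.
A ketone (C=O on an internal carbon) is the principal characteristic group, giving the suffix -one.
Number the chain so that numbering from this end puts the carbonyl group at C-3 rather than C-4.
With this numbering: the carbonyl at C-3; a chloro group at C-2; a methyl group at C-4.
Substituent prefixes are cited in alphabetical order (multiplying prefixes like di-/tri- are ignored for ordering).
Assembling the pieces gives 2-chloro-4-methylhexan-3-one.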